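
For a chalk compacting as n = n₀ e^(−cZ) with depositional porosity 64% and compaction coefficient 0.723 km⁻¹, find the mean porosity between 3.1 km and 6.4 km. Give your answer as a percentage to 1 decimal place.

⟨n⟩ = (1/(Z₂−Z₁)) ∫ n₀ e^(−cZ) dZ = n₀·(e^(−c·Z₁) − e^(−c·Z₂)) / (c·(Z₂−Z₁))
e^(−0.723×3.1) = 0.1063; e^(−0.723×6.4) = 0.0098
⟨n⟩ = 0.64 × (0.1063 − 0.0098) / (0.723 × 3.3) = 0.64 × 0.0405 = 0.0259

2.6%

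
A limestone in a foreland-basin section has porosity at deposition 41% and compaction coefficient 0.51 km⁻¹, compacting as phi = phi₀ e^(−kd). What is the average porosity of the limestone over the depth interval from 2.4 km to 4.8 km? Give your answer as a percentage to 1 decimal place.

⟨phi⟩ = (1/(d₂−d₁)) ∫ phi₀ e^(−kd) dd = phi₀·(e^(−k·d₁) − e^(−k·d₂)) / (k·(d₂−d₁))
e^(−0.51×2.4) = 0.2941; e^(−0.51×4.8) = 0.0865
⟨phi⟩ = 0.41 × (0.2941 − 0.0865) / (0.51 × 2.4) = 0.41 × 0.1696 = 0.0695

7.0%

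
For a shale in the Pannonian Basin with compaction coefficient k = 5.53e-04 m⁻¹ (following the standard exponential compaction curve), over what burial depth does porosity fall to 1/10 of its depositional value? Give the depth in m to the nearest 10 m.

Working in km (1 km = 1000 m; k in km⁻¹ = k in m⁻¹ × 1000):
phi/phi₀ = 1/10 ⇒ exp(−k·d) = 1/10 ⇒ d = ln(10) / k
d = 2.3026 / 0.553 = 4.164 km

4160 m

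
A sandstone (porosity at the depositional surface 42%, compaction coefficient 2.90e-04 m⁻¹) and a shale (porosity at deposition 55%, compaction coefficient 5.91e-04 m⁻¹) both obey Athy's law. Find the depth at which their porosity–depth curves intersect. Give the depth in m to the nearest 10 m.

900 m

Working in km (1 km = 1000 m; c in km⁻¹ = c in m⁻¹ × 1000):
Set φ₀ₐ e^(−cₐz) = φ₀ᵦ e^(−cᵦz) ⇒ ln(φ₀ₐ/φ₀ᵦ) = (cₐ − cᵦ)·z
z = ln(0.42/0.55) / (0.29 − 0.591) = -0.2697 / -0.301 = 0.896 km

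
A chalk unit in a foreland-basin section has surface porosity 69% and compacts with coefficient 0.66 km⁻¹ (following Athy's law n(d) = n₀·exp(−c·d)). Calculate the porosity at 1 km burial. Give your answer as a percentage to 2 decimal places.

35.66%

n = n₀·exp(−c·d) = 0.69 × exp(−0.66 × 1) = 0.69 × exp(−0.66)
  = 0.69 × 0.5169 = 0.3566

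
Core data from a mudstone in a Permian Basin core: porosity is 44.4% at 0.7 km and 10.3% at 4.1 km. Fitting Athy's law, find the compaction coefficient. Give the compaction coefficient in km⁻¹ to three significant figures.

Athy: n(d) = n₀ e^(−cd) ⇒ n₁/n₂ = e^{c(d₂−d₁)} ⇒ c = ln(n₁/n₂)/(d₂−d₁)
c = ln(0.444/0.103) / (4.1 − 0.7) = ln(4.311) / 3.4 = 1.4611 / 3.4 = 0.4297 km⁻¹

0.430 km⁻¹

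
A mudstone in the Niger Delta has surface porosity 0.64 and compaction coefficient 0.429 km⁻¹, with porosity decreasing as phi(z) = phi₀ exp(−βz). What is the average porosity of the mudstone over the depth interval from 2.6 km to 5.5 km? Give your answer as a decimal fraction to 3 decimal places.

⟨phi⟩ = (1/(z₂−z₁)) ∫ phi₀ e^(−βz) dz = phi₀·(e^(−β·z₁) − e^(−β·z₂)) / (β·(z₂−z₁))
e^(−0.429×2.6) = 0.3278; e^(−0.429×5.5) = 0.0945
⟨phi⟩ = 0.64 × (0.3278 − 0.0945) / (0.429 × 2.9) = 0.64 × 0.1875 = 0.1200

0.120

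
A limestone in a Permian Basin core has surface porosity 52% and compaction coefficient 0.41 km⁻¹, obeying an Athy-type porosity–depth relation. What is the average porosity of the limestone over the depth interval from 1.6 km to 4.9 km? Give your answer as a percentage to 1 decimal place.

14.8%

⟨n⟩ = (1/(Z₂−Z₁)) ∫ n₀ e^(−kZ) dZ = n₀·(e^(−k·Z₁) − e^(−k·Z₂)) / (k·(Z₂−Z₁))
e^(−0.41×1.6) = 0.5189; e^(−0.41×4.9) = 0.1341
⟨n⟩ = 0.52 × (0.5189 − 0.1341) / (0.41 × 3.3) = 0.52 × 0.2844 = 0.1479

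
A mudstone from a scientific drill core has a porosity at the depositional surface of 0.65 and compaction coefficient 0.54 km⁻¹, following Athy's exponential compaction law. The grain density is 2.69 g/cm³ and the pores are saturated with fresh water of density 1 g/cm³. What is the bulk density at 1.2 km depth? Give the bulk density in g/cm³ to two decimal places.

Porosity at depth: φ = 0.65·exp(−0.54×1.2) = 0.65×0.5231 = 0.3400
Bulk density: ρ_b = (1−φ)ρ_g + φ·ρ_f = 0.6600×2.69 + 0.3400×1
       = 1.775 + 0.340 = 2.115 g/cm³

2.12 g/cm³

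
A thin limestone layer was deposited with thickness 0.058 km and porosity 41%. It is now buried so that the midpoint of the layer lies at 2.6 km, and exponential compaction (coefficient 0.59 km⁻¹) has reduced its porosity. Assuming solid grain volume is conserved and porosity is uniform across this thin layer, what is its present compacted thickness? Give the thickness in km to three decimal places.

Porosity at 2.6 km: n = 0.41·exp(−0.59×2.6) = 0.0884
Solid-volume conservation: h(1−n) = h₀(1−n₀) ⇒ h = h₀·(1−n₀)/(1−n)
h = 0.058 × (1 − 0.41)/(1 − 0.0884) = 0.058 × 0.6472 = 0.0375 km

0.038 km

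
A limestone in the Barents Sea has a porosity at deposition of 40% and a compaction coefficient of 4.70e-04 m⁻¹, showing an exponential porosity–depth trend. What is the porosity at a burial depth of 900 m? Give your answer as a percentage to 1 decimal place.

Working in km (1 km = 1000 m; β in km⁻¹ = β in m⁻¹ × 1000):
n = n₀·exp(−β·Z) = 0.4 × exp(−0.47 × 0.9) = 0.4 × exp(−0.423)
  = 0.4 × 0.6551 = 0.2620

26.2%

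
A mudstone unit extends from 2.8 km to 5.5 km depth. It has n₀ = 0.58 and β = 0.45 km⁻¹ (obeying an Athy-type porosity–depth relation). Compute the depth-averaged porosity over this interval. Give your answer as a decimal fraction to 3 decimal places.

⟨n⟩ = (1/(Z₂−Z₁)) ∫ n₀ e^(−βZ) dZ = n₀·(e^(−β·Z₁) − e^(−β·Z₂)) / (β·(Z₂−Z₁))
e^(−0.45×2.8) = 0.2837; e^(−0.45×5.5) = 0.0842
⟨n⟩ = 0.58 × (0.2837 − 0.0842) / (0.45 × 2.7) = 0.58 × 0.1642 = 0.0952

0.095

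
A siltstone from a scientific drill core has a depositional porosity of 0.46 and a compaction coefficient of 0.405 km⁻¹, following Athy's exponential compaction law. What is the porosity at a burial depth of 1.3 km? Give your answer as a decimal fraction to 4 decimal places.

0.2717

phi = phi₀·exp(−c·z) = 0.46 × exp(−0.405 × 1.3) = 0.46 × exp(−0.5265)
  = 0.46 × 0.5907 = 0.2717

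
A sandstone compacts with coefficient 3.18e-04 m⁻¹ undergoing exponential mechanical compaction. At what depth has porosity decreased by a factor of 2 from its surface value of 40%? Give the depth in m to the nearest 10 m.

Working in km (1 km = 1000 m; c in km⁻¹ = c in m⁻¹ × 1000):
n/n₀ = 1/2 ⇒ exp(−c·d) = 1/2 ⇒ d = ln(2) / c
d = 0.6931 / 0.318 = 2.180 km

2180 m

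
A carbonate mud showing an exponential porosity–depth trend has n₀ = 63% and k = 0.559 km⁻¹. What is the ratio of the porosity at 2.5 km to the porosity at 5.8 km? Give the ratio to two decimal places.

n(Z₁)/n(Z₂) = e^(−k·Z₁)/e^(−k·Z₂) = e^{k(Z₂−Z₁)}
= exp(0.559 × 3.3) = exp(1.845) = 6.3262

6.33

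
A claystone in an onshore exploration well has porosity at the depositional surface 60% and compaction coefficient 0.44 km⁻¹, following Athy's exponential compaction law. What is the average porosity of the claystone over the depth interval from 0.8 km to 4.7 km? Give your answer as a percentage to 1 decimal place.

⟨phi⟩ = (1/(Z₂−Z₁)) ∫ phi₀ e^(−cZ) dZ = phi₀·(e^(−c·Z₁) − e^(−c·Z₂)) / (c·(Z₂−Z₁))
e^(−0.44×0.8) = 0.7033; e^(−0.44×4.7) = 0.1264
⟨phi⟩ = 0.6 × (0.7033 − 0.1264) / (0.44 × 3.9) = 0.6 × 0.3362 = 0.2017

20.2%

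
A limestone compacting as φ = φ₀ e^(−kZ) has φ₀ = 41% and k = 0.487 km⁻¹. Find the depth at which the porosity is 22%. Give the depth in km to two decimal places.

1.28 km

Invert Athy's law: Z = ln(φ₀/φ) / k
Z = ln(0.41/0.22) / 0.487 = ln(1.864) / 0.487 = 0.6225 / 0.487 = 1.278 km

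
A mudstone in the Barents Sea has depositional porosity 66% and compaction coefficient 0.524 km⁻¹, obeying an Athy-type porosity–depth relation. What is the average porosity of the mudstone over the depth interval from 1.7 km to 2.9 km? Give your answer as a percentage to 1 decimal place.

20.1%

⟨φ⟩ = (1/(z₂−z₁)) ∫ φ₀ e^(−βz) dz = φ₀·(e^(−β·z₁) − e^(−β·z₂)) / (β·(z₂−z₁))
e^(−0.524×1.7) = 0.4103; e^(−0.524×2.9) = 0.2188
⟨φ⟩ = 0.66 × (0.4103 − 0.2188) / (0.524 × 1.2) = 0.66 × 0.3046 = 0.2010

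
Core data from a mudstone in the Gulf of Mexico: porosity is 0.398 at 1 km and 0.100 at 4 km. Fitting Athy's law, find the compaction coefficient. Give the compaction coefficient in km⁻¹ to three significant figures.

Athy: n(Z) = n₀ e^(−βZ) ⇒ n₁/n₂ = e^{β(Z₂−Z₁)} ⇒ β = ln(n₁/n₂)/(Z₂−Z₁)
β = ln(0.398/0.1) / (4 − 1) = ln(3.98) / 3 = 1.3813 / 3 = 0.4604 km⁻¹

0.460 km⁻¹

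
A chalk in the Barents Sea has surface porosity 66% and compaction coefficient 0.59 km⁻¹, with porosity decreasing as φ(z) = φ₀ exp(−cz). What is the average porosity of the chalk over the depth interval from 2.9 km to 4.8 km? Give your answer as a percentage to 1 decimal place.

⟨φ⟩ = (1/(z₂−z₁)) ∫ φ₀ e^(−cz) dz = φ₀·(e^(−c·z₁) − e^(−c·z₂)) / (c·(z₂−z₁))
e^(−0.59×2.9) = 0.1807; e^(−0.59×4.8) = 0.0589
⟨φ⟩ = 0.66 × (0.1807 − 0.0589) / (0.59 × 1.9) = 0.66 × 0.1086 = 0.0717

7.2%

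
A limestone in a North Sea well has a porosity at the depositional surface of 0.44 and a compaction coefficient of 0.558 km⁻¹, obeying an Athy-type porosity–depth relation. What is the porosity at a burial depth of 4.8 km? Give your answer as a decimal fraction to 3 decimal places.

0.030

φ = φ₀·exp(−β·z) = 0.44 × exp(−0.558 × 4.8) = 0.44 × exp(−2.678)
  = 0.44 × 0.0687 = 0.0302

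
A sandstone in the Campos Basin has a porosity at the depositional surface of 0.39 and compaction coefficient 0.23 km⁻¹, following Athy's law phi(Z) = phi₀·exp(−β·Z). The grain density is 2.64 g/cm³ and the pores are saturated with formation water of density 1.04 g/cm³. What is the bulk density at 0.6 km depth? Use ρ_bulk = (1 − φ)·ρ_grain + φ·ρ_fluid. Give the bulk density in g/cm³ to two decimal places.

2.10 g/cm³

Porosity at depth: phi = 0.39·exp(−0.23×0.6) = 0.39×0.8711 = 0.3397
Bulk density: ρ_b = (1−phi)ρ_g + phi·ρ_f = 0.6603×2.64 + 0.3397×1.04
       = 1.743 + 0.353 = 2.096 g/cm³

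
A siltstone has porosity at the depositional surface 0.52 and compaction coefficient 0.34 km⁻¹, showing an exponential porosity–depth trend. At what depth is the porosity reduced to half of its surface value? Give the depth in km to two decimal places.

phi/phi₀ = 1/2 ⇒ exp(−c·z) = 1/2 ⇒ z = ln(2) / c
z = 0.6931 / 0.34 = 2.039 km

2.04 km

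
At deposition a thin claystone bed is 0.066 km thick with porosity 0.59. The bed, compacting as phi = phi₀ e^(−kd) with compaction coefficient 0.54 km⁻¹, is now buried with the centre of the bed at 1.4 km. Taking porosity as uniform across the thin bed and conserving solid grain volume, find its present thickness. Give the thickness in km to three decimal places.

0.037 km

Porosity at 1.4 km: phi = 0.59·exp(−0.54×1.4) = 0.2770
Solid-volume conservation: h(1−phi) = h₀(1−phi₀) ⇒ h = h₀·(1−phi₀)/(1−phi)
h = 0.066 × (1 − 0.59)/(1 − 0.2770) = 0.066 × 0.5671 = 0.0374 km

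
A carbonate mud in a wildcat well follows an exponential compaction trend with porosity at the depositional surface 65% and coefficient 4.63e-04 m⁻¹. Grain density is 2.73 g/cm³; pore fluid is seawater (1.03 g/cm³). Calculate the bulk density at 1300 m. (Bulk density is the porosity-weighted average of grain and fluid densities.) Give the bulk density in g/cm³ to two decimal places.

2.12 g/cm³

Working in km (1 km = 1000 m; β in km⁻¹ = β in m⁻¹ × 1000):
Porosity at depth: phi = 0.65·exp(−0.463×1.3) = 0.65×0.5478 = 0.3561
Bulk density: ρ_b = (1−phi)ρ_g + phi·ρ_f = 0.6439×2.73 + 0.3561×1.03
       = 1.758 + 0.367 = 2.125 g/cm³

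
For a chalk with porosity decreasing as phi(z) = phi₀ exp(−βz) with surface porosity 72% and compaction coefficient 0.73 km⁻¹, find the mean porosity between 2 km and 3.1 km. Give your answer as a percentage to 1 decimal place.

⟨phi⟩ = (1/(z₂−z₁)) ∫ phi₀ e^(−βz) dz = phi₀·(e^(−β·z₁) − e^(−β·z₂)) / (β·(z₂−z₁))
e^(−0.73×2) = 0.2322; e^(−0.73×3.1) = 0.1040
⟨phi⟩ = 0.72 × (0.2322 − 0.1040) / (0.73 × 1.1) = 0.72 × 0.1596 = 0.1149

11.5%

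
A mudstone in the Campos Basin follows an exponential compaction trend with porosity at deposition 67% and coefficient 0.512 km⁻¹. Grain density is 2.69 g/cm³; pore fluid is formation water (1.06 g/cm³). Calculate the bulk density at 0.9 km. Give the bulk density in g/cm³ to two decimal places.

2.00 g/cm³

Porosity at depth: phi = 0.67·exp(−0.512×0.9) = 0.67×0.6308 = 0.4226
Bulk density: ρ_b = (1−phi)ρ_g + phi·ρ_f = 0.5774×2.69 + 0.4226×1.06
       = 1.553 + 0.448 = 2.001 g/cm³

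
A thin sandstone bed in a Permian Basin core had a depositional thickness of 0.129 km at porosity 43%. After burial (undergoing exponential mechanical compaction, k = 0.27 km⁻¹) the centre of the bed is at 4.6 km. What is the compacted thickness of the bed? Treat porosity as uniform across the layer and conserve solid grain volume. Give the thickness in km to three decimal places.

Porosity at 4.6 km: n = 0.43·exp(−0.27×4.6) = 0.1242
Solid-volume conservation: h(1−n) = h₀(1−n₀) ⇒ h = h₀·(1−n₀)/(1−n)
h = 0.129 × (1 − 0.43)/(1 − 0.1242) = 0.129 × 0.6508 = 0.0840 km

0.084 km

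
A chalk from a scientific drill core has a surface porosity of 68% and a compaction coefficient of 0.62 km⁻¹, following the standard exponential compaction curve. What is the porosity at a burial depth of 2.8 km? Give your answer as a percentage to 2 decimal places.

n = n₀·exp(−k·Z) = 0.68 × exp(−0.62 × 2.8) = 0.68 × exp(−1.736)
  = 0.68 × 0.1762 = 0.1198

11.98%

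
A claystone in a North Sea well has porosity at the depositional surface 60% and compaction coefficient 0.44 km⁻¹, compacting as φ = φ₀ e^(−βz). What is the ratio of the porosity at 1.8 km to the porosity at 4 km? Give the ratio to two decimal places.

2.63

φ(z₁)/φ(z₂) = e^(−β·z₁)/e^(−β·z₂) = e^{β(z₂−z₁)}
= exp(0.44 × 2.2) = exp(0.968) = 2.6327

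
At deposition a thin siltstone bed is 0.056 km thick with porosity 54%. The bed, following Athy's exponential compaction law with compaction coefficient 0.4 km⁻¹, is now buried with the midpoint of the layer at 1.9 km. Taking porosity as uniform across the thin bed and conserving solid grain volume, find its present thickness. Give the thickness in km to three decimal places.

0.034 km

Porosity at 1.9 km: n = 0.54·exp(−0.4×1.9) = 0.2525
Solid-volume conservation: h(1−n) = h₀(1−n₀) ⇒ h = h₀·(1−n₀)/(1−n)
h = 0.056 × (1 − 0.54)/(1 − 0.2525) = 0.056 × 0.6154 = 0.0345 km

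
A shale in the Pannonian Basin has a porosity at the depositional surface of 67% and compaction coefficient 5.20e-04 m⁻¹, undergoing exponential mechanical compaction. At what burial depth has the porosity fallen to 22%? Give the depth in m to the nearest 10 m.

2140 m

Working in km (1 km = 1000 m; k in km⁻¹ = k in m⁻¹ × 1000):
Invert Athy's law: z = ln(n₀/n) / k
z = ln(0.67/0.22) / 0.52 = ln(3.045) / 0.52 = 1.1137 / 0.52 = 2.142 km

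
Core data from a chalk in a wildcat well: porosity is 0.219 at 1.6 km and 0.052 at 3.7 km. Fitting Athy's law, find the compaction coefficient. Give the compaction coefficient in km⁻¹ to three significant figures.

Athy: phi(z) = phi₀ e^(−cz) ⇒ phi₁/phi₂ = e^{c(z₂−z₁)} ⇒ c = ln(phi₁/phi₂)/(z₂−z₁)
c = ln(0.219/0.052) / (3.7 − 1.6) = ln(4.212) / 2.1 = 1.4378 / 2.1 = 0.6847 km⁻¹

0.685 km⁻¹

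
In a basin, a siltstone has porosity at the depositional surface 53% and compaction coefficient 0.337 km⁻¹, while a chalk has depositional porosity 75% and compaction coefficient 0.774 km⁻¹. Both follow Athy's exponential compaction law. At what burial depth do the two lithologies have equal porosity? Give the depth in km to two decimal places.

Set φ₀ₐ e^(−cₐz) = φ₀ᵦ e^(−cᵦz) ⇒ ln(φ₀ₐ/φ₀ᵦ) = (cₐ − cᵦ)·z
z = ln(0.53/0.75) / (0.337 − 0.774) = -0.3472 / -0.437 = 0.794 km

0.79 km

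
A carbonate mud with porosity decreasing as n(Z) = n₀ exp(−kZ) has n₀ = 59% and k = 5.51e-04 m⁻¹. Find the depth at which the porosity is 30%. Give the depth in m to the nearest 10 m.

1230 m

Working in km (1 km = 1000 m; k in km⁻¹ = k in m⁻¹ × 1000):
Invert Athy's law: Z = ln(n₀/n) / k
Z = ln(0.59/0.3) / 0.551 = ln(1.967) / 0.551 = 0.6763 / 0.551 = 1.227 km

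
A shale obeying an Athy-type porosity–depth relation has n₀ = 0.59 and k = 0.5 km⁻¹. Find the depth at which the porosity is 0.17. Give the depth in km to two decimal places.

Invert Athy's law: z = ln(n₀/n) / k
z = ln(0.59/0.17) / 0.5 = ln(3.471) / 0.5 = 1.2443 / 0.5 = 2.489 km

2.49 km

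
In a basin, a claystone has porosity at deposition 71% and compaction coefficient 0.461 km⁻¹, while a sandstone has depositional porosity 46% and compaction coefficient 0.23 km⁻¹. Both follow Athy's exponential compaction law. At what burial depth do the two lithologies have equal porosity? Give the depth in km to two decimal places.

Set n₀ₐ e^(−kₐd) = n₀ᵦ e^(−kᵦd) ⇒ ln(n₀ₐ/n₀ᵦ) = (kₐ − kᵦ)·d
d = ln(0.71/0.46) / (0.461 − 0.23) = 0.4340 / 0.231 = 1.879 km

1.88 km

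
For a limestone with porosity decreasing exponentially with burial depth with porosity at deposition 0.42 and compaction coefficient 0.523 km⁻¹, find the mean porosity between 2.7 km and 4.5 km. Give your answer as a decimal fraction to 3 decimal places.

0.066

⟨phi⟩ = (1/(d₂−d₁)) ∫ phi₀ e^(−βd) dd = phi₀·(e^(−β·d₁) − e^(−β·d₂)) / (β·(d₂−d₁))
e^(−0.523×2.7) = 0.2436; e^(−0.523×4.5) = 0.0950
⟨phi⟩ = 0.42 × (0.2436 − 0.0950) / (0.523 × 1.8) = 0.42 × 0.1578 = 0.0663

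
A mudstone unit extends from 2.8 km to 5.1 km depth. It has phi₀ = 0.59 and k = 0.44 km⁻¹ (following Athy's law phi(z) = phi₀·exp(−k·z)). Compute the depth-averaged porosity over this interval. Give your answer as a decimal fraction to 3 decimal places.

0.108

⟨phi⟩ = (1/(z₂−z₁)) ∫ phi₀ e^(−kz) dz = phi₀·(e^(−k·z₁) − e^(−k·z₂)) / (k·(z₂−z₁))
e^(−0.44×2.8) = 0.2917; e^(−0.44×5.1) = 0.1060
⟨phi⟩ = 0.59 × (0.2917 − 0.1060) / (0.44 × 2.3) = 0.59 × 0.1835 = 0.1082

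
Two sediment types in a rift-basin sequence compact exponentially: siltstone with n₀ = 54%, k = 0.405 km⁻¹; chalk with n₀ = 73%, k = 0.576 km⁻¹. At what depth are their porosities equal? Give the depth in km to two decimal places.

1.76 km

Set n₀ₐ e^(−kₐZ) = n₀ᵦ e^(−kᵦZ) ⇒ ln(n₀ₐ/n₀ᵦ) = (kₐ − kᵦ)·Z
Z = ln(0.54/0.73) / (0.405 − 0.576) = -0.3015 / -0.171 = 1.763 km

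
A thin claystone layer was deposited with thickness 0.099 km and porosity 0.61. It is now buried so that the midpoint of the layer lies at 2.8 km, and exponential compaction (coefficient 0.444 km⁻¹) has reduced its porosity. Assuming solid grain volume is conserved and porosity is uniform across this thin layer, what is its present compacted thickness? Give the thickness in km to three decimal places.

Porosity at 2.8 km: n = 0.61·exp(−0.444×2.8) = 0.1760
Solid-volume conservation: h(1−n) = h₀(1−n₀) ⇒ h = h₀·(1−n₀)/(1−n)
h = 0.099 × (1 − 0.61)/(1 − 0.1760) = 0.099 × 0.4733 = 0.0469 km

0.047 km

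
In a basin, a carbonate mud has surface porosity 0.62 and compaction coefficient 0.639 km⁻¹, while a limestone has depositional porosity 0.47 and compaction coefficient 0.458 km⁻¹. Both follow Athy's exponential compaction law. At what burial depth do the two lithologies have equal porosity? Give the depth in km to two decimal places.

1.53 km

Set n₀ₐ e^(−βₐz) = n₀ᵦ e^(−βᵦz) ⇒ ln(n₀ₐ/n₀ᵦ) = (βₐ − βᵦ)·z
z = ln(0.62/0.47) / (0.639 − 0.458) = 0.2770 / 0.181 = 1.530 km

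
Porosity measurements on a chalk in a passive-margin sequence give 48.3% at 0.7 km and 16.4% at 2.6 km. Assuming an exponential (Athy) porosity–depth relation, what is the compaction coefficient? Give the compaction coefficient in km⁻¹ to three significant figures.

0.569 km⁻¹

Athy: phi(d) = phi₀ e^(−kd) ⇒ phi₁/phi₂ = e^{k(d₂−d₁)} ⇒ k = ln(phi₁/phi₂)/(d₂−d₁)
k = ln(0.483/0.164) / (2.6 − 0.7) = ln(2.945) / 1.9 = 1.0802 / 1.9 = 0.5685 km⁻¹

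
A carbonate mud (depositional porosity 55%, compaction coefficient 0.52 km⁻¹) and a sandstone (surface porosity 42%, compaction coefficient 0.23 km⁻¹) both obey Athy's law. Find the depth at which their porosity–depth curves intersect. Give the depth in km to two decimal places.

0.93 km

Set n₀ₐ e^(−βₐd) = n₀ᵦ e^(−βᵦd) ⇒ ln(n₀ₐ/n₀ᵦ) = (βₐ − βᵦ)·d
d = ln(0.55/0.42) / (0.52 − 0.23) = 0.2697 / 0.29 = 0.930 km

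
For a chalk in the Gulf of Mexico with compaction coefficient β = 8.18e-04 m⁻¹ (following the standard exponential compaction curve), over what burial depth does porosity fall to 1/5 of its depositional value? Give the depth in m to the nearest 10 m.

1970 m

Working in km (1 km = 1000 m; β in km⁻¹ = β in m⁻¹ × 1000):
φ/φ₀ = 1/5 ⇒ exp(−β·d) = 1/5 ⇒ d = ln(5) / β
d = 1.6094 / 0.818 = 1.968 km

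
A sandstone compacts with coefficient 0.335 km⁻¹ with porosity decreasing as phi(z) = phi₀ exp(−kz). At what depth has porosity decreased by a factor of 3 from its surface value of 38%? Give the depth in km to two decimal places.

phi/phi₀ = 1/3 ⇒ exp(−k·z) = 1/3 ⇒ z = ln(3) / k
z = 1.0986 / 0.335 = 3.279 km

3.28 km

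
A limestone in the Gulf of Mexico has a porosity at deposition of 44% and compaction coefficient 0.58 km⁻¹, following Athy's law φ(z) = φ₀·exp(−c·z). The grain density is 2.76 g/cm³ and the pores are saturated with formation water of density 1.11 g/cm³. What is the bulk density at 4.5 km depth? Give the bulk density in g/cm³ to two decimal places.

2.71 g/cm³

Porosity at depth: φ = 0.44·exp(−0.58×4.5) = 0.44×0.0735 = 0.0324
Bulk density: ρ_b = (1−φ)ρ_g + φ·ρ_f = 0.9676×2.76 + 0.0324×1.11
       = 2.671 + 0.036 = 2.707 g/cm³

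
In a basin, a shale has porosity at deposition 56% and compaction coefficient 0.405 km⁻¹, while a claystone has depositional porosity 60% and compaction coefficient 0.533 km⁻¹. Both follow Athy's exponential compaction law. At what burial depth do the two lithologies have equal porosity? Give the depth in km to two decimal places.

Set n₀ₐ e^(−kₐz) = n₀ᵦ e^(−kᵦz) ⇒ ln(n₀ₐ/n₀ᵦ) = (kₐ − kᵦ)·z
z = ln(0.56/0.6) / (0.405 − 0.533) = -0.0690 / -0.128 = 0.539 km

0.54 km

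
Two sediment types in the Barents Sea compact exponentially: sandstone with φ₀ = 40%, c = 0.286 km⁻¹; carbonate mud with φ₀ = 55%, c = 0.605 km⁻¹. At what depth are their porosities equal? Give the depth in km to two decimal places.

1.00 km

Set φ₀ₐ e^(−cₐZ) = φ₀ᵦ e^(−cᵦZ) ⇒ ln(φ₀ₐ/φ₀ᵦ) = (cₐ − cᵦ)·Z
Z = ln(0.4/0.55) / (0.286 − 0.605) = -0.3185 / -0.319 = 0.998 km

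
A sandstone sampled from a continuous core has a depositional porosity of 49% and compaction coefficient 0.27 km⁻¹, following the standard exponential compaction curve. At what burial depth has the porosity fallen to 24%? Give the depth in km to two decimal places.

Invert Athy's law: Z = ln(phi₀/phi) / β
Z = ln(0.49/0.24) / 0.27 = ln(2.042) / 0.27 = 0.7138 / 0.27 = 2.644 km

2.64 km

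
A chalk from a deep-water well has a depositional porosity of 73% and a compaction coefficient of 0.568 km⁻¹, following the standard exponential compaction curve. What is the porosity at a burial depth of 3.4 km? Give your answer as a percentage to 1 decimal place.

n = n₀·exp(−k·d) = 0.73 × exp(−0.568 × 3.4) = 0.73 × exp(−1.931)
  = 0.73 × 0.1450 = 0.1058

10.6%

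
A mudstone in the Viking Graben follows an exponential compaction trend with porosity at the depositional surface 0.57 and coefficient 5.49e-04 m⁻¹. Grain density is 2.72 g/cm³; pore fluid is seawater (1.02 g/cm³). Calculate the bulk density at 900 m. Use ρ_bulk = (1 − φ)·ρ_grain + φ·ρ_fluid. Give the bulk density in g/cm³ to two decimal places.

2.13 g/cm³

Working in km (1 km = 1000 m; k in km⁻¹ = k in m⁻¹ × 1000):
Porosity at depth: n = 0.57·exp(−0.549×0.9) = 0.57×0.6101 = 0.3478
Bulk density: ρ_b = (1−n)ρ_g + n·ρ_f = 0.6522×2.72 + 0.3478×1.02
       = 1.774 + 0.355 = 2.129 g/cm³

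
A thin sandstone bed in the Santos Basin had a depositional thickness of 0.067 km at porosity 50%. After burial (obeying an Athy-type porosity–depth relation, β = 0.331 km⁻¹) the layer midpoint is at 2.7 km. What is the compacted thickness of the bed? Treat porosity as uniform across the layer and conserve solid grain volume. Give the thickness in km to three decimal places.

Porosity at 2.7 km: phi = 0.5·exp(−0.331×2.7) = 0.2046
Solid-volume conservation: h(1−phi) = h₀(1−phi₀) ⇒ h = h₀·(1−phi₀)/(1−phi)
h = 0.067 × (1 − 0.5)/(1 − 0.2046) = 0.067 × 0.6286 = 0.0421 km

0.042 km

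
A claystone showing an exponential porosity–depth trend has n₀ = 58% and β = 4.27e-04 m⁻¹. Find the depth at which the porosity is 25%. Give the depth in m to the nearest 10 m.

Working in km (1 km = 1000 m; β in km⁻¹ = β in m⁻¹ × 1000):
Invert Athy's law: z = ln(n₀/n) / β
z = ln(0.58/0.25) / 0.427 = ln(2.32) / 0.427 = 0.8416 / 0.427 = 1.971 km

1970 m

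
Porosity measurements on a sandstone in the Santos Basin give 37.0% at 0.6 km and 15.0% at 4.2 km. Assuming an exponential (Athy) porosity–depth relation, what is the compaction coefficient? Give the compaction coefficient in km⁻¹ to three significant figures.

Athy: φ(z) = φ₀ e^(−kz) ⇒ φ₁/φ₂ = e^{k(z₂−z₁)} ⇒ k = ln(φ₁/φ₂)/(z₂−z₁)
k = ln(0.37/0.15) / (4.2 − 0.6) = ln(2.467) / 3.6 = 0.9029 / 3.6 = 0.2508 km⁻¹

0.251 km⁻¹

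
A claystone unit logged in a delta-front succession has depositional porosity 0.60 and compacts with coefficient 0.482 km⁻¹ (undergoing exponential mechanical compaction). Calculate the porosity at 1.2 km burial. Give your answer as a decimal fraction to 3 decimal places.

φ = φ₀·exp(−β·z) = 0.6 × exp(−0.482 × 1.2) = 0.6 × exp(−0.5784)
  = 0.6 × 0.5608 = 0.3365

0.336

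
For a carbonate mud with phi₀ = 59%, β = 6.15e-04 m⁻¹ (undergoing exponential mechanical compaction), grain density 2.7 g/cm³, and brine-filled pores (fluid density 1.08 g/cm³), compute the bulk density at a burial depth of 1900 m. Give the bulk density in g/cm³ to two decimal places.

Working in km (1 km = 1000 m; β in km⁻¹ = β in m⁻¹ × 1000):
Porosity at depth: phi = 0.59·exp(−0.615×1.9) = 0.59×0.3108 = 0.1834
Bulk density: ρ_b = (1−phi)ρ_g + phi·ρ_f = 0.8166×2.7 + 0.1834×1.08
       = 2.205 + 0.198 = 2.403 g/cm³

2.40 g/cm³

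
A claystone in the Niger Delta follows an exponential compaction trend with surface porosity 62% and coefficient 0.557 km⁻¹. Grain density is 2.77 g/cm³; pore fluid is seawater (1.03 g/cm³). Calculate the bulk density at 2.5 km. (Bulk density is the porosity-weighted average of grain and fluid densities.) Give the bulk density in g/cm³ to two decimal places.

2.50 g/cm³

Porosity at depth: phi = 0.62·exp(−0.557×2.5) = 0.62×0.2485 = 0.1540
Bulk density: ρ_b = (1−phi)ρ_g + phi·ρ_f = 0.8460×2.77 + 0.1540×1.03
       = 2.343 + 0.159 = 2.502 g/cm³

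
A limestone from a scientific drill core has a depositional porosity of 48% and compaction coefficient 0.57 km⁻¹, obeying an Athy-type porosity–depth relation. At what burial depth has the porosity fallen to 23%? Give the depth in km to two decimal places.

1.29 km

Invert Athy's law: d = ln(n₀/n) / k
d = ln(0.48/0.23) / 0.57 = ln(2.087) / 0.57 = 0.7357 / 0.57 = 1.291 km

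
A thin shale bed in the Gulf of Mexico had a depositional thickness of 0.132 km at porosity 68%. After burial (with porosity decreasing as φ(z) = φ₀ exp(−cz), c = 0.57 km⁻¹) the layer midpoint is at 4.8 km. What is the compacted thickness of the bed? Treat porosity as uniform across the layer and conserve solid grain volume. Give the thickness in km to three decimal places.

Porosity at 4.8 km: φ = 0.68·exp(−0.57×4.8) = 0.0441
Solid-volume conservation: h(1−φ) = h₀(1−φ₀) ⇒ h = h₀·(1−φ₀)/(1−φ)
h = 0.132 × (1 − 0.68)/(1 − 0.0441) = 0.132 × 0.3348 = 0.0442 km

0.044 km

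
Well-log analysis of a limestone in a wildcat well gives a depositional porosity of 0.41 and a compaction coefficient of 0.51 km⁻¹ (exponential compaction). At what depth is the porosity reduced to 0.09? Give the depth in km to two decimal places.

2.97 km

Invert Athy's law: z = ln(φ₀/φ) / β
z = ln(0.41/0.09) / 0.51 = ln(4.556) / 0.51 = 1.5163 / 0.51 = 2.973 km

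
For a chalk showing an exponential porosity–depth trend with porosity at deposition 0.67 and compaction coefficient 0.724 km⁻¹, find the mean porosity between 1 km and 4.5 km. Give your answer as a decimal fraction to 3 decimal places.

0.118

⟨φ⟩ = (1/(Z₂−Z₁)) ∫ φ₀ e^(−kZ) dZ = φ₀·(e^(−k·Z₁) − e^(−k·Z₂)) / (k·(Z₂−Z₁))
e^(−0.724×1) = 0.4848; e^(−0.724×4.5) = 0.0385
⟨φ⟩ = 0.67 × (0.4848 − 0.0385) / (0.724 × 3.5) = 0.67 × 0.1761 = 0.1180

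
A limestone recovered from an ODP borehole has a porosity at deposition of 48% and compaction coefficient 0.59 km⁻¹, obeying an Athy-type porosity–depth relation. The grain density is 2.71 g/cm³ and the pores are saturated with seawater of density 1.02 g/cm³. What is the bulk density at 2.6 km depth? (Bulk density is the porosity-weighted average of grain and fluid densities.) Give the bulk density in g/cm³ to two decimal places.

2.54 g/cm³

Porosity at depth: phi = 0.48·exp(−0.59×2.6) = 0.48×0.2157 = 0.1035
Bulk density: ρ_b = (1−phi)ρ_g + phi·ρ_f = 0.8965×2.71 + 0.1035×1.02
       = 2.429 + 0.106 = 2.535 g/cm³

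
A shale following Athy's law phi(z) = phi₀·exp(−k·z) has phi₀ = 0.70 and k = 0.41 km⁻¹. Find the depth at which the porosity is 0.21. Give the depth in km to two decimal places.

2.94 km

Invert Athy's law: z = ln(phi₀/phi) / k
z = ln(0.7/0.21) / 0.41 = ln(3.333) / 0.41 = 1.2040 / 0.41 = 2.937 km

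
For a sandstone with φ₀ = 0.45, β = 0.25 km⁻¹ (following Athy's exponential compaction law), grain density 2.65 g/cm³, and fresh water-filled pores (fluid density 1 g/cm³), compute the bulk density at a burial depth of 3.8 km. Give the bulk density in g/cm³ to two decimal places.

2.36 g/cm³

Porosity at depth: φ = 0.45·exp(−0.25×3.8) = 0.45×0.3867 = 0.1740
Bulk density: ρ_b = (1−φ)ρ_g + φ·ρ_f = 0.8260×2.65 + 0.1740×1
       = 2.189 + 0.174 = 2.363 g/cm³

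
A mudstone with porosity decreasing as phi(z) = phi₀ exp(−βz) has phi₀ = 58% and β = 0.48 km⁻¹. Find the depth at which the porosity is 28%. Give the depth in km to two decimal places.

1.52 km

Invert Athy's law: z = ln(phi₀/phi) / β
z = ln(0.58/0.28) / 0.48 = ln(2.071) / 0.48 = 0.7282 / 0.48 = 1.517 km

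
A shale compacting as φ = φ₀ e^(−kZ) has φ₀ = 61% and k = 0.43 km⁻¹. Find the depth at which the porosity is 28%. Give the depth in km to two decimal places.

Invert Athy's law: Z = ln(φ₀/φ) / k
Z = ln(0.61/0.28) / 0.43 = ln(2.179) / 0.43 = 0.7787 / 0.43 = 1.811 km

1.81 km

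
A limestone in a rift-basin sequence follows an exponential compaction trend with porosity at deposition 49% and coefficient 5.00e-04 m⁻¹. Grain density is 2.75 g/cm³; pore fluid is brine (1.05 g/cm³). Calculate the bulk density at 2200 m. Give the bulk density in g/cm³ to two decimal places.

Working in km (1 km = 1000 m; β in km⁻¹ = β in m⁻¹ × 1000):
Porosity at depth: phi = 0.49·exp(−0.5×2.2) = 0.49×0.3329 = 0.1631
Bulk density: ρ_b = (1−phi)ρ_g + phi·ρ_f = 0.8369×2.75 + 0.1631×1.05
       = 2.301 + 0.171 = 2.473 g/cm³

2.47 g/cm³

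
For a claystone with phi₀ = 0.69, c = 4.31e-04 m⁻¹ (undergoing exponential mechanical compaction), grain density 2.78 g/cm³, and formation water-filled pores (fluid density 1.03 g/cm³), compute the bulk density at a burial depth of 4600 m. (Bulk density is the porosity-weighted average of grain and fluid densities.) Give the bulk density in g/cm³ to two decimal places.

2.61 g/cm³

Working in km (1 km = 1000 m; c in km⁻¹ = c in m⁻¹ × 1000):
Porosity at depth: phi = 0.69·exp(−0.431×4.6) = 0.69×0.1377 = 0.0950
Bulk density: ρ_b = (1−phi)ρ_g + phi·ρ_f = 0.9050×2.78 + 0.0950×1.03
       = 2.516 + 0.098 = 2.614 g/cm³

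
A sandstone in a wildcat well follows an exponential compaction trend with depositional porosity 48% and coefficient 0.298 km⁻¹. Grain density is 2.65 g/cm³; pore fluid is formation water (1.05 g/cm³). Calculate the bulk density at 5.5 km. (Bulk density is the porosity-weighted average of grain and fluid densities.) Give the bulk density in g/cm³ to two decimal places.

Porosity at depth: φ = 0.48·exp(−0.298×5.5) = 0.48×0.1942 = 0.0932
Bulk density: ρ_b = (1−φ)ρ_g + φ·ρ_f = 0.9068×2.65 + 0.0932×1.05
       = 2.403 + 0.098 = 2.501 g/cm³

2.50 g/cm³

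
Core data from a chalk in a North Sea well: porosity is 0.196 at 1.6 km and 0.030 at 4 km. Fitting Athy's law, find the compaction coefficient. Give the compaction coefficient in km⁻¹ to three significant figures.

0.782 km⁻¹

Athy: φ(Z) = φ₀ e^(−kZ) ⇒ φ₁/φ₂ = e^{k(Z₂−Z₁)} ⇒ k = ln(φ₁/φ₂)/(Z₂−Z₁)
k = ln(0.196/0.03) / (4 − 1.6) = ln(6.533) / 2.4 = 1.8769 / 2.4 = 0.782 km⁻¹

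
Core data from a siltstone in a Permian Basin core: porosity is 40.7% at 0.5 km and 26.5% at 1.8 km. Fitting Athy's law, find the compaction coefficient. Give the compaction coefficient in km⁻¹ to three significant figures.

0.330 km⁻¹

Athy: φ(Z) = φ₀ e^(−cZ) ⇒ φ₁/φ₂ = e^{c(Z₂−Z₁)} ⇒ c = ln(φ₁/φ₂)/(Z₂−Z₁)
c = ln(0.407/0.265) / (1.8 − 0.5) = ln(1.536) / 1.3 = 0.4291 / 1.3 = 0.3301 km⁻¹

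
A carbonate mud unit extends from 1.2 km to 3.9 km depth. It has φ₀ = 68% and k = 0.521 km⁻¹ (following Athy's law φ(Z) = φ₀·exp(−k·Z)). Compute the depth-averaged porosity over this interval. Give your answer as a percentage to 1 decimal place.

19.5%

⟨φ⟩ = (1/(Z₂−Z₁)) ∫ φ₀ e^(−kZ) dZ = φ₀·(e^(−k·Z₁) − e^(−k·Z₂)) / (k·(Z₂−Z₁))
e^(−0.521×1.2) = 0.5352; e^(−0.521×3.9) = 0.1311
⟨φ⟩ = 0.68 × (0.5352 − 0.1311) / (0.521 × 2.7) = 0.68 × 0.2872 = 0.1953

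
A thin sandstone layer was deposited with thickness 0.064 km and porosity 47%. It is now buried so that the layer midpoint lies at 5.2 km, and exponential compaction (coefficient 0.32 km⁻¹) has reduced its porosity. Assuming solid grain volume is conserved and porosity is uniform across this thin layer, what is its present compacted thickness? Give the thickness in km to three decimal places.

Porosity at 5.2 km: n = 0.47·exp(−0.32×5.2) = 0.0890
Solid-volume conservation: h(1−n) = h₀(1−n₀) ⇒ h = h₀·(1−n₀)/(1−n)
h = 0.064 × (1 − 0.47)/(1 − 0.0890) = 0.064 × 0.5818 = 0.0372 km

0.037 km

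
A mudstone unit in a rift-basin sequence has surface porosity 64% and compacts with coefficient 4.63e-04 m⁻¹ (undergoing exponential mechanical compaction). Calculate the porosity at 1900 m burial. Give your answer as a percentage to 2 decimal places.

Working in km (1 km = 1000 m; k in km⁻¹ = k in m⁻¹ × 1000):
phi = phi₀·exp(−k·d) = 0.64 × exp(−0.463 × 1.9) = 0.64 × exp(−0.8797)
  = 0.64 × 0.4149 = 0.2655

26.55%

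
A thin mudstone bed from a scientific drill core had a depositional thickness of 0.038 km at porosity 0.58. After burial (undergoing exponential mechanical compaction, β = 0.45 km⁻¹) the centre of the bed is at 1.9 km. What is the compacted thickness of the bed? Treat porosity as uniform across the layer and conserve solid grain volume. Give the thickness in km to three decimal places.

0.021 km

Porosity at 1.9 km: n = 0.58·exp(−0.45×1.9) = 0.2467
Solid-volume conservation: h(1−n) = h₀(1−n₀) ⇒ h = h₀·(1−n₀)/(1−n)
h = 0.038 × (1 − 0.58)/(1 − 0.2467) = 0.038 × 0.5575 = 0.0212 km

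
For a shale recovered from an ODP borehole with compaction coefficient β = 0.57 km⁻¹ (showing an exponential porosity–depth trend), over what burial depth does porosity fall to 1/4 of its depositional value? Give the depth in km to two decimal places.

2.43 km

φ/φ₀ = 1/4 ⇒ exp(−β·z) = 1/4 ⇒ z = ln(4) / β
z = 1.3863 / 0.57 = 2.432 km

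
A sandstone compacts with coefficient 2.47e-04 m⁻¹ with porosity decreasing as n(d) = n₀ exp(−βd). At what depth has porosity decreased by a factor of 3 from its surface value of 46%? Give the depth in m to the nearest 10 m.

4450 m

Working in km (1 km = 1000 m; β in km⁻¹ = β in m⁻¹ × 1000):
n/n₀ = 1/3 ⇒ exp(−β·d) = 1/3 ⇒ d = ln(3) / β
d = 1.0986 / 0.247 = 4.448 km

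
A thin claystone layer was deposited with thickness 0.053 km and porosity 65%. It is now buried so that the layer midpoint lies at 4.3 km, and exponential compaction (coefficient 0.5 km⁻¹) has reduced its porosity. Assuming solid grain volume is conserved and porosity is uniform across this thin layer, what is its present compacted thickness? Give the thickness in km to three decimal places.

Porosity at 4.3 km: n = 0.65·exp(−0.5×4.3) = 0.0757
Solid-volume conservation: h(1−n) = h₀(1−n₀) ⇒ h = h₀·(1−n₀)/(1−n)
h = 0.053 × (1 − 0.65)/(1 − 0.0757) = 0.053 × 0.3787 = 0.0201 km

0.020 km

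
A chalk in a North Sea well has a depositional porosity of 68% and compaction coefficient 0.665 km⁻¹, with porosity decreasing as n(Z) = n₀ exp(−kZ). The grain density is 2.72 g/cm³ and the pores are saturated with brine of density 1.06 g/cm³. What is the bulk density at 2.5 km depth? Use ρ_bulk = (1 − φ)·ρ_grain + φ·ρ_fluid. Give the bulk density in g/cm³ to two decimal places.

Porosity at depth: n = 0.68·exp(−0.665×2.5) = 0.68×0.1897 = 0.1290
Bulk density: ρ_b = (1−n)ρ_g + n·ρ_f = 0.8710×2.72 + 0.1290×1.06
       = 2.369 + 0.137 = 2.506 g/cm³

2.51 g/cm³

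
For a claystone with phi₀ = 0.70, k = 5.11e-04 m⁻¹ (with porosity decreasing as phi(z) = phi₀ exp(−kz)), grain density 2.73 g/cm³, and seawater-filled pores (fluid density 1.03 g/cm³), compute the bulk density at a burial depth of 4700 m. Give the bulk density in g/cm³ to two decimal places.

2.62 g/cm³

Working in km (1 km = 1000 m; k in km⁻¹ = k in m⁻¹ × 1000):
Porosity at depth: phi = 0.7·exp(−0.511×4.7) = 0.7×0.0906 = 0.0634
Bulk density: ρ_b = (1−phi)ρ_g + phi·ρ_f = 0.9366×2.73 + 0.0634×1.03
       = 2.557 + 0.065 = 2.622 g/cm³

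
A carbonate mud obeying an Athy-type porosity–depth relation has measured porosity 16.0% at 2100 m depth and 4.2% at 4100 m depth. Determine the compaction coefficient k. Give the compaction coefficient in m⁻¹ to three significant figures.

Working in km (1 km = 1000 m; k in km⁻¹ = k in m⁻¹ × 1000):
Athy: n(Z) = n₀ e^(−kZ) ⇒ n₁/n₂ = e^{k(Z₂−Z₁)} ⇒ k = ln(n₁/n₂)/(Z₂−Z₁)
k = ln(0.16/0.042) / (4.1 − 2.1) = ln(3.81) / 2 = 1.3375 / 2 = 0.6688 km⁻¹

0.000669 m⁻¹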